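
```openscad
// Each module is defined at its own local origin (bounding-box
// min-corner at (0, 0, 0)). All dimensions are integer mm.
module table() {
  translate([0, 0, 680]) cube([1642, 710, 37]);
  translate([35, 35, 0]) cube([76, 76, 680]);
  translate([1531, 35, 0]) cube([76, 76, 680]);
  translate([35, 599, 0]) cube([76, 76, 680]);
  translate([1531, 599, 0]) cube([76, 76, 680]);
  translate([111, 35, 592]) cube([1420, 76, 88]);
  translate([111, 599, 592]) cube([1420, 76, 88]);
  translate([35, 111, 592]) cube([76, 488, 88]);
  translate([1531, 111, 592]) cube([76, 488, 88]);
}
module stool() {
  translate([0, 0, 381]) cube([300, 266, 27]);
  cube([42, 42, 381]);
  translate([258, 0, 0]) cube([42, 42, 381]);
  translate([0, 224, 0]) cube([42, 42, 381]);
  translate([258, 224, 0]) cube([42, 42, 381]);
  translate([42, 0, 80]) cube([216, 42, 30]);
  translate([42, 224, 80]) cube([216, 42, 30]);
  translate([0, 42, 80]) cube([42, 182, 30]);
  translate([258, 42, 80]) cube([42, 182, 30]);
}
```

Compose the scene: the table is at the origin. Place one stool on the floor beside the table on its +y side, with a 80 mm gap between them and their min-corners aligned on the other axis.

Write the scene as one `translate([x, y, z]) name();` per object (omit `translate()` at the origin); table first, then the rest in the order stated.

table();
translate([0, 790, 0]) stool();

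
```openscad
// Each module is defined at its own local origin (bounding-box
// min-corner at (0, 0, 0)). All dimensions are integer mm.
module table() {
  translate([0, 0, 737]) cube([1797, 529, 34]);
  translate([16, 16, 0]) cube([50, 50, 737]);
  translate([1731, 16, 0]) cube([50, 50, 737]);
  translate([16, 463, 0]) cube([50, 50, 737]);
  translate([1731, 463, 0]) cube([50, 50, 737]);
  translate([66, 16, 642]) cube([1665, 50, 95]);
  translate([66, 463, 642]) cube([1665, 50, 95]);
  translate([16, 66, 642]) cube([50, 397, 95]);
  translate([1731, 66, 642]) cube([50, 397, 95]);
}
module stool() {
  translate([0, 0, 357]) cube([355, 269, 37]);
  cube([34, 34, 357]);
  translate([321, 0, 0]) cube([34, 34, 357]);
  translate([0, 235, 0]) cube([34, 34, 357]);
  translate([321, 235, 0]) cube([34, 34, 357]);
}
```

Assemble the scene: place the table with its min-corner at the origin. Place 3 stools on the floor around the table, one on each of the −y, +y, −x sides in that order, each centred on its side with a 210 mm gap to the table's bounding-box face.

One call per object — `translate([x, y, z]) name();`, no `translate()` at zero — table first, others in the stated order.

table();
translate([721, -479, 0]) stool();
translate([721, 739, 0]) stool();
translate([-565, 130, 0]) stool();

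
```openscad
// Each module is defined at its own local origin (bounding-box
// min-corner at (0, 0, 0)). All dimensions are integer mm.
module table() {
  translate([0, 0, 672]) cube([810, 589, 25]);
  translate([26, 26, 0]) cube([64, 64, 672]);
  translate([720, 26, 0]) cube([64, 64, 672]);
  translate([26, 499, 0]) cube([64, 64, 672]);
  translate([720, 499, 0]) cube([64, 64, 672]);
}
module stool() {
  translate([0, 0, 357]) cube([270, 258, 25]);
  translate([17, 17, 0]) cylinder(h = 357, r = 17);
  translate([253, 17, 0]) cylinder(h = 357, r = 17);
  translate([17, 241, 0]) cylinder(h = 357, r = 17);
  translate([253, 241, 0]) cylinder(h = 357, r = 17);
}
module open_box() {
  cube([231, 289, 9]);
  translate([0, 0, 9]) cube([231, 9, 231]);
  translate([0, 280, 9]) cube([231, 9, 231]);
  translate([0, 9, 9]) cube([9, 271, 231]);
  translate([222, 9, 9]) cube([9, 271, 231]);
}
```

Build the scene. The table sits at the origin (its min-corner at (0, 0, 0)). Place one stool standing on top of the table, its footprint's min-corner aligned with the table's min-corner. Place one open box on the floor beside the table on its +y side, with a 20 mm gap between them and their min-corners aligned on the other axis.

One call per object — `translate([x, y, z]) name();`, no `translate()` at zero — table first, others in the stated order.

table();
translate([0, 0, 697]) stool();
translate([0, 609, 0]) open_box();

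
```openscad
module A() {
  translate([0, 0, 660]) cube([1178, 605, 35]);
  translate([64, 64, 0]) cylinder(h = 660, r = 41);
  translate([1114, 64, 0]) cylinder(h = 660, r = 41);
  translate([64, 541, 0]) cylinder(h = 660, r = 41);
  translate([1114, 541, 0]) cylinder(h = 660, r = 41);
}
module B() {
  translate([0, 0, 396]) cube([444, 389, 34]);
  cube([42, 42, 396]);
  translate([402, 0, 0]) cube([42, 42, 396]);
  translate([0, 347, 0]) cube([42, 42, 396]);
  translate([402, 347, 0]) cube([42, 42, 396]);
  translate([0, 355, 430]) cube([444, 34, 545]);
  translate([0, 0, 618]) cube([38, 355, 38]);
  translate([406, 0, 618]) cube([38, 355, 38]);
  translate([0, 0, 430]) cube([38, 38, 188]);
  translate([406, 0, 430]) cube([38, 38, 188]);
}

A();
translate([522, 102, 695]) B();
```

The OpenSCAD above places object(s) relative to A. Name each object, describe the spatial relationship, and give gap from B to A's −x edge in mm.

A is a table. B is a chair. The chair is on top of the table. The gap from the chair to the table's −x edge is 522 mm.

The chair's min-x is at 522; the table's min-x is 0; gap = 522 mm.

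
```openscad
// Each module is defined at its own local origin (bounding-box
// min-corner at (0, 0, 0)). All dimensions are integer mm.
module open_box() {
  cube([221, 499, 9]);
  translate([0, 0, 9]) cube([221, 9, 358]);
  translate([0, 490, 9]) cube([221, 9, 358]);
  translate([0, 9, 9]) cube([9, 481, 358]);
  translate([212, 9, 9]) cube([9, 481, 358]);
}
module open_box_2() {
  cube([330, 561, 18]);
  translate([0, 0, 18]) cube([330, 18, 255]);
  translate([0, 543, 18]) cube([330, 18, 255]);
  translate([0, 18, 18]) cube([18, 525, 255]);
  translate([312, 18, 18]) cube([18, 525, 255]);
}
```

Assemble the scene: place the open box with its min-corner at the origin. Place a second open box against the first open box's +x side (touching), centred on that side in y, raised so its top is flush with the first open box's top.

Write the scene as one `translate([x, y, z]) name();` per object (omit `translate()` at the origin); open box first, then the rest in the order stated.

open_box();
translate([221, -31, 94]) open_box_2();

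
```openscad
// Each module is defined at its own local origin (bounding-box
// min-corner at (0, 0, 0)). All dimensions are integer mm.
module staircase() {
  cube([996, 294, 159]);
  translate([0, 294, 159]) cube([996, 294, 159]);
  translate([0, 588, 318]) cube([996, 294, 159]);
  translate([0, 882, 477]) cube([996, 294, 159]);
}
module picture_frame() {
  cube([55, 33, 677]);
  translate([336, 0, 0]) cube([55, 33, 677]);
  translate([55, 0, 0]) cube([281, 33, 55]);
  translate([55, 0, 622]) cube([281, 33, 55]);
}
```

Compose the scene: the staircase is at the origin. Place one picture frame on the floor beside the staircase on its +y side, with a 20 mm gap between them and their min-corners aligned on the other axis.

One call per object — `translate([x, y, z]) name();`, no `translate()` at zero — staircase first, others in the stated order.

staircase();
translate([0, 1196, 0]) picture_frame();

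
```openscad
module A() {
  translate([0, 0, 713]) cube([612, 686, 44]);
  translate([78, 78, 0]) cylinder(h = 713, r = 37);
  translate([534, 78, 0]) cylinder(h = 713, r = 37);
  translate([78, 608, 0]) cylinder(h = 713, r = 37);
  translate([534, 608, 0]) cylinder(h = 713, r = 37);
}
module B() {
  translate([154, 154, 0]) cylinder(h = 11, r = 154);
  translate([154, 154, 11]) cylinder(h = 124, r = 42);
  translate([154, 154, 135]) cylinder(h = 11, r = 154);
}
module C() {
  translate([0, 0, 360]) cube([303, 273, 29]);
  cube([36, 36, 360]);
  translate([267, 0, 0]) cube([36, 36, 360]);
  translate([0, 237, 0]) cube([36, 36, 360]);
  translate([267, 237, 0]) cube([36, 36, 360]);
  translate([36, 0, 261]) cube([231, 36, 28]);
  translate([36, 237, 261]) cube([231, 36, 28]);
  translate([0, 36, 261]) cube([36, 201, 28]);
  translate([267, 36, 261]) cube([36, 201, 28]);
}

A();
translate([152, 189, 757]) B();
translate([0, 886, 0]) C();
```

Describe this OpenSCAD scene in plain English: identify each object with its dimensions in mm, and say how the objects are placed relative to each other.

A is a table with a 612×686 mm rectangular top, 44 mm thick, top surface at z = 757 mm, supported by four round legs of 74 mm diameter, each leg's bounding box inset 41 mm from the nearest pair of top edges, running from the floor.

B is a spool: two coaxial disc flanges of radius 154 mm and thickness 11 mm, joined by a core cylinder of radius 42 mm and height 124 mm. The lower flange rests on z = 0 and the three cylinders share a vertical axis.

C is a simple wooden stool: a rectangular seat 303 mm (x) by 273 mm (y), 29 mm thick, top face at z = 389 mm, on four square legs, each 36×36 mm in cross-section. The legs rest on z = 0, each flush with a corner of the seat. Four stretchers, 36 mm wide and 28 mm tall, connect adjacent legs with their undersides at z = 261 mm, each running between the inner faces of the legs it joins and aligned with the legs' outer faces on the other axis.

The spool is on top of the table, centred. The stool is on the floor beside the table on its +y side.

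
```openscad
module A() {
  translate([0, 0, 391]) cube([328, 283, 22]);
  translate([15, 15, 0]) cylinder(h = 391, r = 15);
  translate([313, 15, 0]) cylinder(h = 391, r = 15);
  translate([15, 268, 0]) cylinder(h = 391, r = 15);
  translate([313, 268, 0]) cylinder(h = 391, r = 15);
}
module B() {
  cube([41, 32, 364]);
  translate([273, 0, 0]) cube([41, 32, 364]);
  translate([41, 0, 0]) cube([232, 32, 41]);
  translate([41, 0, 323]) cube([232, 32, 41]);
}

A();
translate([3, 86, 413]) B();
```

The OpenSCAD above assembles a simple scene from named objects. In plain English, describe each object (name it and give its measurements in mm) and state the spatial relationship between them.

A is a simple wooden stool: a rectangular seat 328 mm (x) by 283 mm (y), 22 mm thick, top face at z = 413 mm, on four round legs, each 30 mm in diameter. The legs rest on z = 0, each leg's axis is inset half a diameter from the nearest pair of seat edges (so the leg's bounding box is flush with the corner).

B is a rectangular picture frame lying in the x–z plane (depth along y). The opening is 232 mm wide (x) by 282 mm tall (z), surrounded by a border 41 mm wide on all four sides. The frame is 32 mm deep and is made of two full-height vertical stiles with two horizontal rails fitted between them.

The picture frame is on top of the stool.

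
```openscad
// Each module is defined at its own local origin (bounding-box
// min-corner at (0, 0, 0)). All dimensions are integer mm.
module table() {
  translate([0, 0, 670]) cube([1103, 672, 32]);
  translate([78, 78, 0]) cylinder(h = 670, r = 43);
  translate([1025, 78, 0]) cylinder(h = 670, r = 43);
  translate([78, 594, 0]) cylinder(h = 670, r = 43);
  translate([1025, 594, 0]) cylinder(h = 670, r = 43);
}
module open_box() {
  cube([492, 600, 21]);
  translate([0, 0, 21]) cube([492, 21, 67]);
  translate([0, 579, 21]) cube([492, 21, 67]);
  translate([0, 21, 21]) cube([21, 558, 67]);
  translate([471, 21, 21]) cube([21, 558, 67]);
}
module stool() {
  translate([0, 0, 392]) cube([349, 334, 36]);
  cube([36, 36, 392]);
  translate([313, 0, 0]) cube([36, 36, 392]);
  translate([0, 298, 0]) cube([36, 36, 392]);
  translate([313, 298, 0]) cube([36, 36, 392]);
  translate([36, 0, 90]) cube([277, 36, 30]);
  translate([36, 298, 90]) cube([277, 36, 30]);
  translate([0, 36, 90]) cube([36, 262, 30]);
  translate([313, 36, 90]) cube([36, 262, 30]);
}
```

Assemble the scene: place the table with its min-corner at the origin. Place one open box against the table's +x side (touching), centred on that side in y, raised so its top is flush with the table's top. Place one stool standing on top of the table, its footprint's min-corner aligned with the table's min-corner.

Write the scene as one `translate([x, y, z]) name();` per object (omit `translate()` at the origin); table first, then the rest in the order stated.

table();
translate([1103, 36, 614]) open_box();
translate([0, 0, 702]) stool();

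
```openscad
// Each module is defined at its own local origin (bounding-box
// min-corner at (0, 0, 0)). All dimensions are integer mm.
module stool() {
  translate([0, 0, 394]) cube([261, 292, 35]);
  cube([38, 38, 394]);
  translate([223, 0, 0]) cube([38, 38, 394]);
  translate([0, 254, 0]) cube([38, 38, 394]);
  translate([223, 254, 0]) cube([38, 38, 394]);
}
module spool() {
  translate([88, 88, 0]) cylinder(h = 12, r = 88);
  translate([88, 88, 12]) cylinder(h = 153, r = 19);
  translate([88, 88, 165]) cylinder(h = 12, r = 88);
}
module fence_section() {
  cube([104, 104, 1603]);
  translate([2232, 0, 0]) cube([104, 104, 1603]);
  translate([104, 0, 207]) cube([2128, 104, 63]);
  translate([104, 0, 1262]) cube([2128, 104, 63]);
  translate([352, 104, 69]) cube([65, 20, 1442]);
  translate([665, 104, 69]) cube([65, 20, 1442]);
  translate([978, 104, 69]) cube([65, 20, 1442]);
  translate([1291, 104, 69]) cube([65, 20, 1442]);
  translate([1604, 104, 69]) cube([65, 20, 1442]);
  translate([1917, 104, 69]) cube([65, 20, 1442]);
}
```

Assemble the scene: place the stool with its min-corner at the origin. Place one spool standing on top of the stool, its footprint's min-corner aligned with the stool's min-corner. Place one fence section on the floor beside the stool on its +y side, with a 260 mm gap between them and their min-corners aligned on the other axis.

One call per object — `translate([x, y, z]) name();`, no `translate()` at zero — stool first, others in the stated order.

stool();
translate([0, 0, 429]) spool();
translate([0, 552, 0]) fence_section();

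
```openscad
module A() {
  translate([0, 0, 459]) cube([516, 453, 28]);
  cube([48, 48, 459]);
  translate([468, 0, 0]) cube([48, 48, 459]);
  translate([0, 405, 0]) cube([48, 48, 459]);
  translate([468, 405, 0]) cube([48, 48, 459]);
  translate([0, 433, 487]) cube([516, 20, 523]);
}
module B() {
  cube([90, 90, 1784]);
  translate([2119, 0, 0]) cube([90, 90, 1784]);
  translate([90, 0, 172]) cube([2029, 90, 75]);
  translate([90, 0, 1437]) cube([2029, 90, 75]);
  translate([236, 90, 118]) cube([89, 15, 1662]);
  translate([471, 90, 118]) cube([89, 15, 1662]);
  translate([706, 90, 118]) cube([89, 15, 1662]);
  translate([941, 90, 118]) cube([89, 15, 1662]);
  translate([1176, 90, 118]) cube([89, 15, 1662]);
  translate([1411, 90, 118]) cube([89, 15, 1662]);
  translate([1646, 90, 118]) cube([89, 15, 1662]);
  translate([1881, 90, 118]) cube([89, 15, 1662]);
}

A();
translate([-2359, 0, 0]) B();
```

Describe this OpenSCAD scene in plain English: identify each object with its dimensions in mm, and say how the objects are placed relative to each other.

A is a chair: 516×453 mm seat, 28 mm thick, top at z = 487 mm, on four 48 mm square corner legs flush with the seat edges. A 20 mm thick backrest slab spans the full seat width, extending 523 mm above the seat top, its back face flush with the seat's +y edge.

B is a fence section. Two 90×90 mm posts, 1784 mm tall, stand on the floor with a clear span of 2029 mm between their inner faces. Two horizontal rails of 90×75 mm section span the gap between the posts with their undersides at z = 172 mm and z = 1437 mm, flush with the posts' −y face. 8 pickets, each 89 mm wide, 15 mm thick and 1662 mm tall, are fixed to the +y face of the rails with their bottoms at z = 118 mm, evenly spaced across the span with equal gaps (rounded down to the nearest mm) at the −x end and between each pair — any rounding remainder accumulates at the +x end.

The fence section is on the floor beside the chair on its −x side.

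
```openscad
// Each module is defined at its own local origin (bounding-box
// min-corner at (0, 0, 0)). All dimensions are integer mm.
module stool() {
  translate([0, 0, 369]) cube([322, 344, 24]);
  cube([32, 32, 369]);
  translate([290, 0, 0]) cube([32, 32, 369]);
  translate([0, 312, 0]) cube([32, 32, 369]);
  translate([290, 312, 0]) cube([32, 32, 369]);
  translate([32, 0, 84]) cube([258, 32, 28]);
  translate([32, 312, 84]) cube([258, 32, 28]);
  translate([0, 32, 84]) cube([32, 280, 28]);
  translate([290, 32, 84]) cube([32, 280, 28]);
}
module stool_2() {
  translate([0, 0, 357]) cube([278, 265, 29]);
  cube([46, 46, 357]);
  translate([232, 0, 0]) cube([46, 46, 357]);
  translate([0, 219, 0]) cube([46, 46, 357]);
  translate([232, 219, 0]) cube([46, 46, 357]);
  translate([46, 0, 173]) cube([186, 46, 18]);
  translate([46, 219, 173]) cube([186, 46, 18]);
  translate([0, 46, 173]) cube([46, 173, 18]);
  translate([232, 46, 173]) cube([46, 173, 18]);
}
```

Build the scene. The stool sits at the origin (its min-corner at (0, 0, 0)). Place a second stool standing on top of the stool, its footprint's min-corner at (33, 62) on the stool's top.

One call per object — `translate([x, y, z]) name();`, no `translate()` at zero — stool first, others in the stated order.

stool();
translate([33, 62, 393]) stool_2();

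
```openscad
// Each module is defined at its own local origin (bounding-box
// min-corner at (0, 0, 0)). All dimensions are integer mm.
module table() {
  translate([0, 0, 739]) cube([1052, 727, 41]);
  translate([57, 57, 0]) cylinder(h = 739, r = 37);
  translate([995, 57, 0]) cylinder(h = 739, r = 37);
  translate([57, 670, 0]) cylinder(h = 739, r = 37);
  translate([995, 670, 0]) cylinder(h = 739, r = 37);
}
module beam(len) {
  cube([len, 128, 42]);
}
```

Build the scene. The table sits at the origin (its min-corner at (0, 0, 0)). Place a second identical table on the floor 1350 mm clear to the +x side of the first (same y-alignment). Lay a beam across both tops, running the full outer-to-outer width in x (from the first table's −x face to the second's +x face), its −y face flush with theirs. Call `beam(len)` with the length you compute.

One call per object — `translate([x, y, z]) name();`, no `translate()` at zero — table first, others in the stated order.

table();
translate([2402, 0, 0]) table();
translate([0, 0, 780]) beam(3454);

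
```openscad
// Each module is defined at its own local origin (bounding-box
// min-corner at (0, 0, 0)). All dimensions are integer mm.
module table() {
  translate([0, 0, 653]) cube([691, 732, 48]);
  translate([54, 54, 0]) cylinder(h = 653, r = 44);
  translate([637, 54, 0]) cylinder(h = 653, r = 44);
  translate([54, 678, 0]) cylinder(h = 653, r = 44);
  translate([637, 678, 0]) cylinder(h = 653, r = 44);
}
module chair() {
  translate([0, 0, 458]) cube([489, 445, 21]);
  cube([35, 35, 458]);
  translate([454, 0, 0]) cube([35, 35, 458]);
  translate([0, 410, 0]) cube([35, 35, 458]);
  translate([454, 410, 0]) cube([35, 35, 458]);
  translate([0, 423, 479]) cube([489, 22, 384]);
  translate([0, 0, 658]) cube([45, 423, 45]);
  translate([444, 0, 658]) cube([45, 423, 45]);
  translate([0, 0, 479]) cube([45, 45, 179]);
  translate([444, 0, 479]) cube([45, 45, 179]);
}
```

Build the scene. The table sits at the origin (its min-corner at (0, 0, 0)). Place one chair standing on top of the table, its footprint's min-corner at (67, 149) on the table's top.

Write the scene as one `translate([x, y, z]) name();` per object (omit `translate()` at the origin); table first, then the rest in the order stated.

table();
translate([67, 149, 701]) chair();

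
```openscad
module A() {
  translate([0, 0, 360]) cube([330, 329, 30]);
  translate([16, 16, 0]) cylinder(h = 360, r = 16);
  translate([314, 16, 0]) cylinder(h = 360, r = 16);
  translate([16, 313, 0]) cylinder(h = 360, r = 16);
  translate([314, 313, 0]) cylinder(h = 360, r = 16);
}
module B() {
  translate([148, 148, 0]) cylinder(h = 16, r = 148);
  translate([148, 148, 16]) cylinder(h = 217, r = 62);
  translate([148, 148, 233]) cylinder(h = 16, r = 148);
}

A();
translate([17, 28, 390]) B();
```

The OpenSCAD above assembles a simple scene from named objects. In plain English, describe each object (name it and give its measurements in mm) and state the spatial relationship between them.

A is a four-legged stool. The seat is a 330×329×30 mm slab whose top surface is at z = 390 mm; four round legs, each 32 mm in diameter, run from the floor (z = 0) to the underside of the seat, each leg's axis is inset half a diameter from the nearest pair of seat edges (so the leg's bounding box is flush with the corner).

B is a spool: two coaxial disc flanges of radius 148 mm and thickness 16 mm, joined by a core cylinder of radius 62 mm and height 217 mm. The lower flange rests on z = 0 and the three cylinders share a vertical axis.

The spool is on top of the stool.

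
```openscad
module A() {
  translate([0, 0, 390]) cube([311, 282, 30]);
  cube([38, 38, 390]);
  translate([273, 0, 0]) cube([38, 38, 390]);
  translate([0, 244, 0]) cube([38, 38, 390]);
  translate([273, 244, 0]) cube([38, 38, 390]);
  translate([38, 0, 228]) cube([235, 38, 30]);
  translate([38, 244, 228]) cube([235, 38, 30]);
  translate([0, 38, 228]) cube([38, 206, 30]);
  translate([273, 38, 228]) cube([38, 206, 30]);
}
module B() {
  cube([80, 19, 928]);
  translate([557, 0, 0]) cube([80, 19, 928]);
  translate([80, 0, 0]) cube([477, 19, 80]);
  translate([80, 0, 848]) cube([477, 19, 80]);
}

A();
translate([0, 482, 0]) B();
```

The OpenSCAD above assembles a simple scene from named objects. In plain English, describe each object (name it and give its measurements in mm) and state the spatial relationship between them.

A is a simple wooden stool: a rectangular seat 311 mm (x) by 282 mm (y), 30 mm thick, top face at z = 420 mm, on four square legs, each 38×38 mm in cross-section. The legs rest on z = 0, each flush with a corner of the seat. Four stretchers, 38 mm wide and 30 mm tall, connect adjacent legs with their undersides at z = 228 mm, each running between the inner faces of the legs it joins and aligned with the legs' outer faces on the other axis.

B is a picture frame with a 477×768 mm rectangular opening (x by z) and a uniform 80 mm border on every side. Frame depth is 19 mm along y. It is built from two vertical stiles running the full outside height and two horizontal rails spanning the gap between the stiles.

The picture frame is on the floor beside the stool on its +y side.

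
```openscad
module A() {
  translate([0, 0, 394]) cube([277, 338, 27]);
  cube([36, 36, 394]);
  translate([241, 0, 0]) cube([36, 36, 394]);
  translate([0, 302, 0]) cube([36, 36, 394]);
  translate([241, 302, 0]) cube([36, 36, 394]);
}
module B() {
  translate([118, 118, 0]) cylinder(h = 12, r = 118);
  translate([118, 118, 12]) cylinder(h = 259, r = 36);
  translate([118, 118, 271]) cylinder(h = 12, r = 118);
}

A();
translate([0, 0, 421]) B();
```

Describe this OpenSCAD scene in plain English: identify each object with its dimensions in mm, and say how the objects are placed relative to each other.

A is a simple wooden stool: a rectangular seat 277 mm (x) by 338 mm (y), 27 mm thick, top face at z = 421 mm, on four square legs, each 36×36 mm in cross-section. The legs rest on z = 0, each flush with a corner of the seat.

B is a spool: two coaxial disc flanges of radius 118 mm and thickness 12 mm, joined by a core cylinder of radius 36 mm and height 259 mm. The lower flange rests on z = 0 and the three cylinders share a vertical axis.

The spool is on top of the stool.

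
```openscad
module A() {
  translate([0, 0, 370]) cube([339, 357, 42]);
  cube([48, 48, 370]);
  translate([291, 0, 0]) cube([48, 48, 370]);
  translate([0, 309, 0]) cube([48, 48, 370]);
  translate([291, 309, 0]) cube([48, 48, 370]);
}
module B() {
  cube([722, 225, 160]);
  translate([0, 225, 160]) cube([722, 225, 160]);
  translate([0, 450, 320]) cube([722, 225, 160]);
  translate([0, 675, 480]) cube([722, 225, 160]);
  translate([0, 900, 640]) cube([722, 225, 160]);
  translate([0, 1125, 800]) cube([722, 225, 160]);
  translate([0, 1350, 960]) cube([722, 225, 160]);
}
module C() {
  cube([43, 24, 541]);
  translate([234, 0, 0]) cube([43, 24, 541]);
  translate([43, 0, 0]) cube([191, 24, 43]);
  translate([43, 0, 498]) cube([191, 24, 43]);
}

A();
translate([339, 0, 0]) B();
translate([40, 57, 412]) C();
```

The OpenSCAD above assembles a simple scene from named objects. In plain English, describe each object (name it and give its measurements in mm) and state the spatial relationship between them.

A is a four-legged stool. The seat is 339×357 mm, 42 mm thick, top at z = 412 mm. It stands on four square legs, each 48×48 mm in cross-section, from z = 0 to the seat underside, each flush with a corner of the seat.

B is a run of 7 identical solid stair steps. Each tread is 722×225 mm and each step block is 160 mm high. Step 1 rests on the floor; step k is offset from step 1 by (k−1)×225 mm in y and (k−1)×160 mm in z.

C is a rectangular picture frame lying in the x–z plane (depth along y). The opening is 191 mm wide (x) by 455 mm tall (z), surrounded by a border 43 mm wide on all four sides. The frame is 24 mm deep and is made of two full-height vertical stiles with two horizontal rails fitted between them.

The staircase is against the stool's +x side, with their −y faces flush. The picture frame is on top of the stool.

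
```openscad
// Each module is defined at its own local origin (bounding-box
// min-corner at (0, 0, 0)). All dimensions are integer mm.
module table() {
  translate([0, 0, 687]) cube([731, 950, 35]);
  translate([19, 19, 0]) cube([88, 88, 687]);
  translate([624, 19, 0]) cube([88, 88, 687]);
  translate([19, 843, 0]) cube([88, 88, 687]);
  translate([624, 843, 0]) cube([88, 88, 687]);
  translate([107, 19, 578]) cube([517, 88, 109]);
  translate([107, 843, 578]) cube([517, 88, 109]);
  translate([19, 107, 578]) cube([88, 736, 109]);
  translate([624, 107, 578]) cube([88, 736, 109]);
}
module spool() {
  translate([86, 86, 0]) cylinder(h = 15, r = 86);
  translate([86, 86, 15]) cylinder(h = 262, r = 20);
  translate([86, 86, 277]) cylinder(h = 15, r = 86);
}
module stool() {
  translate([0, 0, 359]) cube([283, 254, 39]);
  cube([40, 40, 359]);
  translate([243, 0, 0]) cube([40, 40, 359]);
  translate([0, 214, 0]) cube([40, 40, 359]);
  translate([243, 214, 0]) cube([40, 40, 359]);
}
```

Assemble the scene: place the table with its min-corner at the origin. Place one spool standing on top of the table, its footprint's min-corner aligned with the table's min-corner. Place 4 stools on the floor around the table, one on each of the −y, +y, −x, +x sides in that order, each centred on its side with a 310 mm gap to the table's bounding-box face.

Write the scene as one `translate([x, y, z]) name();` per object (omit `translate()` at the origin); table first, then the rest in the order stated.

table();
translate([0, 0, 722]) spool();
translate([224, -564, 0]) stool();
translate([224, 1260, 0]) stool();
translate([-593, 348, 0]) stool();
translate([1041, 348, 0]) stool();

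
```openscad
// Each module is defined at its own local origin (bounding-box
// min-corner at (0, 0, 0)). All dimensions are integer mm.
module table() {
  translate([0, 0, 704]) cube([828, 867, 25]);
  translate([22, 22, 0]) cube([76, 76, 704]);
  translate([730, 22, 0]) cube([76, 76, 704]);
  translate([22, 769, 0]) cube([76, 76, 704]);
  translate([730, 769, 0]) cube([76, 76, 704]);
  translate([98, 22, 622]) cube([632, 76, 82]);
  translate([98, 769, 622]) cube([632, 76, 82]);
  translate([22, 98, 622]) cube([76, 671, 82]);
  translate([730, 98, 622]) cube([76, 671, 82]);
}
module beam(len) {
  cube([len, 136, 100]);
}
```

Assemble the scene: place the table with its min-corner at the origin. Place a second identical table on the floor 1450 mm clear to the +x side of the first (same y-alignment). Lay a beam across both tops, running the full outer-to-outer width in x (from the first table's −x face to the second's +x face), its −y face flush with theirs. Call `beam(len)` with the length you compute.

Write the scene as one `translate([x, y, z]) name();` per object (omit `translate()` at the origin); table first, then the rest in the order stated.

table();
translate([2278, 0, 0]) table();
translate([0, 0, 729]) beam(3106);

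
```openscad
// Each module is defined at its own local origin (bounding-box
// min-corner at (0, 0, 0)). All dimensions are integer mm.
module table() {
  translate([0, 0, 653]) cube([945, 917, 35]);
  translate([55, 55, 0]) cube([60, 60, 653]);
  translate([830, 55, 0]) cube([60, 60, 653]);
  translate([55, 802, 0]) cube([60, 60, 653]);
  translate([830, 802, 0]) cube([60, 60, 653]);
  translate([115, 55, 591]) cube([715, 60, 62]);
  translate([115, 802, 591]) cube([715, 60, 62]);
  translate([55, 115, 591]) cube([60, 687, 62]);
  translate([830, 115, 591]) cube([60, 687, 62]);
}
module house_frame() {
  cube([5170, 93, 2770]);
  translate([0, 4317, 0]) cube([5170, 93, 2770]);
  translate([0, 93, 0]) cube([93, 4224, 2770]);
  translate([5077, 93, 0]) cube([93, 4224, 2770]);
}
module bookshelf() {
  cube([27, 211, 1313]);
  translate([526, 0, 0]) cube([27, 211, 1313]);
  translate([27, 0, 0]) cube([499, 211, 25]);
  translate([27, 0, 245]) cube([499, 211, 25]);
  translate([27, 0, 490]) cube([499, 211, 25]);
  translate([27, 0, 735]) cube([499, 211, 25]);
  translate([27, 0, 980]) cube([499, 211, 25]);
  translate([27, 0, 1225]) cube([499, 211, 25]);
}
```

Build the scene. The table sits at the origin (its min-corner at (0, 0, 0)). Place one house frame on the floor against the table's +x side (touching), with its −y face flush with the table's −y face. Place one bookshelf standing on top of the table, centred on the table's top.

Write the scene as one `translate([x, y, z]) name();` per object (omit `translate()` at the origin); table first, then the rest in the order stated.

table();
translate([945, 0, 0]) house_frame();
translate([196, 353, 688]) bookshelf();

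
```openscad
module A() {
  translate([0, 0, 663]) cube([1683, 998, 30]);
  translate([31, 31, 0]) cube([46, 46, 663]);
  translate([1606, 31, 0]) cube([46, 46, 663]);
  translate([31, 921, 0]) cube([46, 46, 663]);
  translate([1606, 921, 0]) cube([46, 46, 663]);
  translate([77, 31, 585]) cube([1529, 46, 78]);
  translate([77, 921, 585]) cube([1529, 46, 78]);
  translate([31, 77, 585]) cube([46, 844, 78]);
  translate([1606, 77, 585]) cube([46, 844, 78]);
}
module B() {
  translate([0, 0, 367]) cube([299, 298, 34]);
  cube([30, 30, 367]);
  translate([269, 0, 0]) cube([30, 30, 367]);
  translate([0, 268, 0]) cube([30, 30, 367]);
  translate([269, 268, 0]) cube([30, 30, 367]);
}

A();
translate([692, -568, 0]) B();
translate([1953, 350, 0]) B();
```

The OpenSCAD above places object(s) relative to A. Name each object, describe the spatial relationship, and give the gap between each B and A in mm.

A is a table. B is a stool. Two stools sit around the table at the −y, +x sides. The gap between each stool and the table is 270 mm.

Each stool's nearest face is 270 mm from the table's bounding box.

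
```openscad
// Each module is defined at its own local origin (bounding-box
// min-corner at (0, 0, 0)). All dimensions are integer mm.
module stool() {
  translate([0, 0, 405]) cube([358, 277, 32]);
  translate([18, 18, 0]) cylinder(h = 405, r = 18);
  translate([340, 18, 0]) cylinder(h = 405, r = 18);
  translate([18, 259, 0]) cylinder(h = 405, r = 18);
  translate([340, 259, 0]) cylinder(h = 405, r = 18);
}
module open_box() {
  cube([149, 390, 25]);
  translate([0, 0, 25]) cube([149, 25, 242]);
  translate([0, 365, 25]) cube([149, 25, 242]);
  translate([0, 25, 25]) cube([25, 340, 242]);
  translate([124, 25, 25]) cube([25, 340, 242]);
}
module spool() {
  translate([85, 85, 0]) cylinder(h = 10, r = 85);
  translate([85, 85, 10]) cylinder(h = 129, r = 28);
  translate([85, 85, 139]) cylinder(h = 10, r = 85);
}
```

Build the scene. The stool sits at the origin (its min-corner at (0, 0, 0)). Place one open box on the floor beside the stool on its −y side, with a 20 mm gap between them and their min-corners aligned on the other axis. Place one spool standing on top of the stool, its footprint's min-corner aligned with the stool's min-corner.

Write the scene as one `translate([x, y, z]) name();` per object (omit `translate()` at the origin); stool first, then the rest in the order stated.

stool();
translate([0, -410, 0]) open_box();
translate([0, 0, 437]) spool();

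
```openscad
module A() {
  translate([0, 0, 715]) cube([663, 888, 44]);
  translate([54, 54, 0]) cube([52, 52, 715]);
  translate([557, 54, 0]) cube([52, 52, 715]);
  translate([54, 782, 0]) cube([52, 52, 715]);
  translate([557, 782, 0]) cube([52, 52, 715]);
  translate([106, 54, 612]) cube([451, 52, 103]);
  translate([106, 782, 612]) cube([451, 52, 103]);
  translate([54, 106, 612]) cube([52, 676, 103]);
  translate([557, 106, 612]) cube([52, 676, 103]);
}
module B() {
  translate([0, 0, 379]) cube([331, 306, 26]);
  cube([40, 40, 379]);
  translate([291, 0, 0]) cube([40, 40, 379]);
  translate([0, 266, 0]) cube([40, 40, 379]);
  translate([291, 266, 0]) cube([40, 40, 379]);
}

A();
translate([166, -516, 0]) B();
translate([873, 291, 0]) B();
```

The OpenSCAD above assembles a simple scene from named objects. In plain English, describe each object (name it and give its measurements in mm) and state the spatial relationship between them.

A is a rectangular dining table. The top is 663×888×44 mm with its upper surface at z = 759 mm. It stands on four 52×52 mm square legs, each inset 54 mm from the nearest pair of top edges, running from the floor to the underside of the top. Four apron rails, 52 mm thick and 103 mm tall, run between adjacent legs with their top edges flush with the underside of the top and their outer faces flush with the legs' outer faces.

B is a simple wooden stool: a rectangular seat 331 mm (x) by 306 mm (y), 26 mm thick, top face at z = 405 mm, on four square legs, each 40×40 mm in cross-section. The legs rest on z = 0, each flush with a corner of the seat.

Two stools sit around the table at the −y, +x sides.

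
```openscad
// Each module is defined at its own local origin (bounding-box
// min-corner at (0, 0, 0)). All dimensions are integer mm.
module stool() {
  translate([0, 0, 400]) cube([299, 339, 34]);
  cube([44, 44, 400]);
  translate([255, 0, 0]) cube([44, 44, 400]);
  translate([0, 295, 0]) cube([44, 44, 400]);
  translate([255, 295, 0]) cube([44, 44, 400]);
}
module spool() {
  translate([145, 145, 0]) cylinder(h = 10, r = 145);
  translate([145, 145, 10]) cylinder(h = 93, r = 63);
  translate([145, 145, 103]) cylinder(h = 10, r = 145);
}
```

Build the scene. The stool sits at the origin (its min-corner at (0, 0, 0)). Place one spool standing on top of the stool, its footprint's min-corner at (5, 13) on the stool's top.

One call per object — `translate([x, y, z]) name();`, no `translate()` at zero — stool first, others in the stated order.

stool();
translate([5, 13, 434]) spool();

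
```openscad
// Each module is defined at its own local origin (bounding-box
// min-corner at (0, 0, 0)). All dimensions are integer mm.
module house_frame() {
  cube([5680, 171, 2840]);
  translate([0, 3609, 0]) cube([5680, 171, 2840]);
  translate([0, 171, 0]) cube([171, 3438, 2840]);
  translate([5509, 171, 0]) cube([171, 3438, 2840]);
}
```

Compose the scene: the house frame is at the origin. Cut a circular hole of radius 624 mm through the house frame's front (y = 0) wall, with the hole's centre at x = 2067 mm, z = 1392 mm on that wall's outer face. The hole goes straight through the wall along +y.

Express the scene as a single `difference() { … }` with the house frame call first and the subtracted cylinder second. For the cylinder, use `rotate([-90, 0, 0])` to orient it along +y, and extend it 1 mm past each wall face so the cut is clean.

difference() {
  house_frame();
  translate([2067, -1, 1392]) rotate([-90, 0, 0]) cylinder(h = 173, r = 624);
}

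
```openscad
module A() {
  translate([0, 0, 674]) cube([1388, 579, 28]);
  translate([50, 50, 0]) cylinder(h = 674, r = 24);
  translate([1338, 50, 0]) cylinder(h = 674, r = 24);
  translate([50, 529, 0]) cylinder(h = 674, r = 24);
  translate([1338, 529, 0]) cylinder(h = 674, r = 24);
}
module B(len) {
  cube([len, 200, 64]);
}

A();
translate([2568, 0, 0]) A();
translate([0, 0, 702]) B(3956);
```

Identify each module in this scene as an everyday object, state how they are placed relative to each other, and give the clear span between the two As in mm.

A is a table. B is a beam. A beam spans the tops of two tables. The clear span between the two tables is 1180 mm.

Second table starts at x = 2568; first ends at x = 1388; clear span = 2568 − 1388 = 1180 mm.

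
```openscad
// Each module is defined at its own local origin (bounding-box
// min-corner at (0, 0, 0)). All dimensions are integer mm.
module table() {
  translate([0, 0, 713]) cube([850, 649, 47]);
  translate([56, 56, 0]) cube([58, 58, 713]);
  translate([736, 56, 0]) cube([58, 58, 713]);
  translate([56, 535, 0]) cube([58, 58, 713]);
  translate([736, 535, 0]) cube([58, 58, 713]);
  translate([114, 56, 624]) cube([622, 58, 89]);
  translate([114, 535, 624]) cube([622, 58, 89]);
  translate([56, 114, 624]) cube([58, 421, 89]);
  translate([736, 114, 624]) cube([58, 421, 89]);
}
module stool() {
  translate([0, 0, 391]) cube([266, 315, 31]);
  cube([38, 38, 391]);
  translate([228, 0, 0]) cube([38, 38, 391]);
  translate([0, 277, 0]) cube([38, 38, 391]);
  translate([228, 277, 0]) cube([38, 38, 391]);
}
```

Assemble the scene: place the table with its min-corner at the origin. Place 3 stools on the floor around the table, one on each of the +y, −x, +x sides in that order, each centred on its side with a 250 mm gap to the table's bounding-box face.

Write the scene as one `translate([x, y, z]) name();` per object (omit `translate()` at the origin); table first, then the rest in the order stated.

table();
translate([292, 899, 0]) stool();
translate([-516, 167, 0]) stool();
translate([1100, 167, 0]) stool();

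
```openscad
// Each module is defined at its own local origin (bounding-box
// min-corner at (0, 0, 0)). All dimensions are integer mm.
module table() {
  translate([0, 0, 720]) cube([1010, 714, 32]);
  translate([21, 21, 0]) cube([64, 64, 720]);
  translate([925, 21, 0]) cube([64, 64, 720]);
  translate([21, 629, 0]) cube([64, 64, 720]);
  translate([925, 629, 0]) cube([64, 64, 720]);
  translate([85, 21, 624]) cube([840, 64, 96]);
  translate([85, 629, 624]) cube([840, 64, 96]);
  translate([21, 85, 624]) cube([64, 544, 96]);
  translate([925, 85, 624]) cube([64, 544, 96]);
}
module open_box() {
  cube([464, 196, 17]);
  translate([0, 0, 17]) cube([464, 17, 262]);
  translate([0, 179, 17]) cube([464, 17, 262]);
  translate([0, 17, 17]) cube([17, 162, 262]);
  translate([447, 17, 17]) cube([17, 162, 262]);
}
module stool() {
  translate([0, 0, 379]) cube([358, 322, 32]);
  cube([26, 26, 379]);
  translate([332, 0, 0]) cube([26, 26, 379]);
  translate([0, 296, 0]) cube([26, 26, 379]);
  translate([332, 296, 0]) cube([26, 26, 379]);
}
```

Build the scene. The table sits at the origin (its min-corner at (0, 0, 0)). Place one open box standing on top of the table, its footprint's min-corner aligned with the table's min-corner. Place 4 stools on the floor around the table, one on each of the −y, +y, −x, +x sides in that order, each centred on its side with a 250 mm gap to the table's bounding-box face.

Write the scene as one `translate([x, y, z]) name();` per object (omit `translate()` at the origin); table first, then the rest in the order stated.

table();
translate([0, 0, 752]) open_box();
translate([326, -572, 0]) stool();
translate([326, 964, 0]) stool();
translate([-608, 196, 0]) stool();
translate([1260, 196, 0]) stool();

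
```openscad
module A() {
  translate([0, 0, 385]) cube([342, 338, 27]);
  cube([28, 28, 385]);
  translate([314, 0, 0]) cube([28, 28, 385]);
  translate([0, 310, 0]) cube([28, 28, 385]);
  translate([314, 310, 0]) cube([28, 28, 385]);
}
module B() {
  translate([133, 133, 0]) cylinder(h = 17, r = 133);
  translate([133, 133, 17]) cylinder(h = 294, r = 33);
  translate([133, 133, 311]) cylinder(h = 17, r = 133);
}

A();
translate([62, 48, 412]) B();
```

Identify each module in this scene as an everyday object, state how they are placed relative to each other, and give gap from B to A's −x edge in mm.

A is a stool. B is a spool. The spool is on top of the stool. The gap from the spool to the stool's −x edge is 62 mm.

The spool's min-x is at 62; the stool's min-x is 0; gap = 62 mm.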